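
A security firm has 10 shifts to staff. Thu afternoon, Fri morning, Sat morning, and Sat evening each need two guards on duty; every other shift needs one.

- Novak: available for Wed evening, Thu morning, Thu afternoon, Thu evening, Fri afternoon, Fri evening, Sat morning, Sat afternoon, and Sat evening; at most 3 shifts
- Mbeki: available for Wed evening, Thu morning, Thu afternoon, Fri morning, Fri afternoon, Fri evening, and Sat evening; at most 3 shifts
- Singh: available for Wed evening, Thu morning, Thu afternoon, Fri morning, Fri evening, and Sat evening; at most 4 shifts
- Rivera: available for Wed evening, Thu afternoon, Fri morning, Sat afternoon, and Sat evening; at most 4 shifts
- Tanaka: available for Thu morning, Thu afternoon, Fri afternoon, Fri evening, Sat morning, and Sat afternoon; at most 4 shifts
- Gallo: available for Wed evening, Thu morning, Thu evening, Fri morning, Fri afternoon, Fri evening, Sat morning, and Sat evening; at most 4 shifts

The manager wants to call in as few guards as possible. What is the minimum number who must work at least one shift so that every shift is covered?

14 slots to fill and no one can take more than 4, so at least ⌈14/4⌉ = 4 guards are needed.
Novak, Mbeki, Singh, and Tanaka alone can cover everything: Wed evening→Mbeki, Thu morning→Singh, Thu afternoon→Singh+Tanaka, Thu evening→Novak, Fri morning→Mbeki+Singh, Fri afternoon→Tanaka, Fri evening→Tanaka, Sat morning→Novak+Tanaka, Sat afternoon→Novak, Sat evening→Mbeki+Singh.

4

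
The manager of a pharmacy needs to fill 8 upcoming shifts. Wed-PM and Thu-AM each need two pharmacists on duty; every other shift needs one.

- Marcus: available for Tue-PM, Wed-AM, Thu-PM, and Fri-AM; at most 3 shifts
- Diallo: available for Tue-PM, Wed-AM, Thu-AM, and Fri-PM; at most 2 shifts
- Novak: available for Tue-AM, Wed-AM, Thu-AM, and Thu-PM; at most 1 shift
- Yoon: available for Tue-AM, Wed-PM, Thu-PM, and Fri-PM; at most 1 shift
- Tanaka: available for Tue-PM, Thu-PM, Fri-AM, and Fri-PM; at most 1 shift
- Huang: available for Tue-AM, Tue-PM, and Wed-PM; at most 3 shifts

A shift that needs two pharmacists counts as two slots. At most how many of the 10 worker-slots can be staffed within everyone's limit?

Total capacity across all pharmacists is 3+2+1+1+1+3 = 11, and 10 slots are needed, so at most 10 can be filled.
An assignment achieving 10: Tue-AM→Huang, Tue-PM→Marcus, Wed-AM→Marcus, Wed-PM→Yoon+Huang, Thu-AM→Diallo+Novak, Thu-PM→Tanaka, Fri-AM→Marcus, Fri-PM→Diallo.
Loads: Marcus 3/3, Diallo 2/2, Novak 1/1, Yoon 1/1, Tanaka 1/1, Huang 2/3.

10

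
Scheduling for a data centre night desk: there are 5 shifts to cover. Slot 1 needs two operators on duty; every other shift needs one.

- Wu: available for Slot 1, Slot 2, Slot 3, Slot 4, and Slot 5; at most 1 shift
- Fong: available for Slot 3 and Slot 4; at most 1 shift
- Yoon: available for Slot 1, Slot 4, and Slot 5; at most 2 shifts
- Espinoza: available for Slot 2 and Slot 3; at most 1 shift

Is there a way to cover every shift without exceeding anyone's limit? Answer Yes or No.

No

Shifts {Slot 1, Slot 2, Slot 3, Slot 4, Slot 5} need 6 worker-slots in total, but the operators available for any of those shifts (Wu, Fong, Yoon, and Espinoza) can supply at most 5 among them. So no valid schedule exists.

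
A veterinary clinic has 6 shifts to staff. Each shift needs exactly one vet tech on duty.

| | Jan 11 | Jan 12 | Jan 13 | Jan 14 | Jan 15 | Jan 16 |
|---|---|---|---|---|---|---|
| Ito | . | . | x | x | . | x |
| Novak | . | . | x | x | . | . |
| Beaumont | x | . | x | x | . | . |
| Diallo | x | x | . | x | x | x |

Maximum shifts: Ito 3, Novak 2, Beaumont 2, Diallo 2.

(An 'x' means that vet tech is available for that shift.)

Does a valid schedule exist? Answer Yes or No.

Yes

Jan 12 can only be covered by Diallo, so that assignment is forced.
Jan 15 can only be covered by Diallo, so that assignment is forced.
One valid schedule: Jan 11→Beaumont, Jan 12→Diallo, Jan 13→Ito, Jan 14→Ito, Jan 15→Diallo, Jan 16→Ito.
Loads: Ito 3/3, Novak 0/2, Beaumont 1/2, Diallo 2/2 — all within limits.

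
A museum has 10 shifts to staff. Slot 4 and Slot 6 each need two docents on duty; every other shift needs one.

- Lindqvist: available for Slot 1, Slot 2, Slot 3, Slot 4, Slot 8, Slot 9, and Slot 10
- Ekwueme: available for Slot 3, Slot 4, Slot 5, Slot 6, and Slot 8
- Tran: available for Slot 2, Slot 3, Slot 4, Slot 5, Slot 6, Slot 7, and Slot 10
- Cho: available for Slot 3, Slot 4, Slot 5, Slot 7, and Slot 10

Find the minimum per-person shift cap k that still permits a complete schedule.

With 4 docents and 12 worker-slots to fill, someone must work at least ⌈12/4⌉ = 3 shifts, so k ≥ 3.
k = 3 works: Slot 1→Lindqvist, Slot 2→Lindqvist, Slot 3→Cho, Slot 4→Tran+Cho, Slot 5→Ekwueme, Slot 6→Ekwueme+Tran, Slot 7→Tran, Slot 8→Ekwueme, Slot 9→Lindqvist, Slot 10→Cho.
Loads: Lindqvist 3, Ekwueme 3, Tran 3, Cho 3 — all ≤ 3.

3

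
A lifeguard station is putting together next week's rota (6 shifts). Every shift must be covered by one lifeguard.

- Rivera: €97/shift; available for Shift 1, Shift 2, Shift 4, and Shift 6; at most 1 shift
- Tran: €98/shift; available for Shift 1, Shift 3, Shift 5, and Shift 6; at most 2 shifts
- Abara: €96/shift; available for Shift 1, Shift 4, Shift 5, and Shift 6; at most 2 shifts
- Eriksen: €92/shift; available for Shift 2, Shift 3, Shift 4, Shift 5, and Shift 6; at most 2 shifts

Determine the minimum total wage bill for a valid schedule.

Picking the cheapest available lifeguard for each shift independently would cost €556, but that ignores the shift limits.
An optimal schedule: Shift 1→Abara, Shift 2→Eriksen, Shift 3→Eriksen, Shift 4→Abara, Shift 5→Tran, Shift 6→Rivera.
Total: 96 + 92 + 92 + 96 + 98 + 97 = €571.

€571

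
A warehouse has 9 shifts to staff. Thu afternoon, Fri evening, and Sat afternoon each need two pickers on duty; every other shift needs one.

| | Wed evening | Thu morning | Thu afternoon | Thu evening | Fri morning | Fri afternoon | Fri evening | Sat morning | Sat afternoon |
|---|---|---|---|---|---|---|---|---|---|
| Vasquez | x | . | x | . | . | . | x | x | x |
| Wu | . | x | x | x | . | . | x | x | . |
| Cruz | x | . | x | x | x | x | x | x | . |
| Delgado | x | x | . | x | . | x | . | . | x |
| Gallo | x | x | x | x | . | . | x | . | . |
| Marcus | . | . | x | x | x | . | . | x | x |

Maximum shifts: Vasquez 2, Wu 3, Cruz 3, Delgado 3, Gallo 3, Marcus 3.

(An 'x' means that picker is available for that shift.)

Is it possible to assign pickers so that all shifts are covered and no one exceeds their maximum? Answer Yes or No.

Yes

One valid schedule: Wed evening→Vasquez, Thu morning→Wu, Thu afternoon→Gallo+Marcus, Thu evening→Wu, Fri morning→Cruz, Fri afternoon→Cruz, Fri evening→Cruz+Gallo, Sat morning→Wu, Sat afternoon→Vasquez+Delgado.
Loads: Vasquez 2/2, Wu 3/3, Cruz 3/3, Delgado 1/3, Gallo 2/3, Marcus 1/3 — all within limits.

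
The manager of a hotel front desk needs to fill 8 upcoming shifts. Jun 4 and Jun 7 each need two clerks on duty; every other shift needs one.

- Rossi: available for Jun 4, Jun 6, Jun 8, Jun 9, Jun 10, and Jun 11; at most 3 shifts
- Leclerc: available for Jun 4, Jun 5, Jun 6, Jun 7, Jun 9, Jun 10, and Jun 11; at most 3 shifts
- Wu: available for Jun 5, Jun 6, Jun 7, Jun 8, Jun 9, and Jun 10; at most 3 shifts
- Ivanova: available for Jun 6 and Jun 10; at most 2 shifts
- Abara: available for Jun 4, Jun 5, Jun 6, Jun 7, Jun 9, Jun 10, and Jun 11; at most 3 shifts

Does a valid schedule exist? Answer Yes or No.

One valid schedule: Jun 4→Rossi+Leclerc, Jun 5→Leclerc, Jun 6→Wu, Jun 7→Leclerc+Wu, Jun 8→Rossi, Jun 9→Wu, Jun 10→Ivanova, Jun 11→Rossi.
Loads: Rossi 3/3, Leclerc 3/3, Wu 3/3, Ivanova 1/2, Abara 0/3 — all within limits.

Yes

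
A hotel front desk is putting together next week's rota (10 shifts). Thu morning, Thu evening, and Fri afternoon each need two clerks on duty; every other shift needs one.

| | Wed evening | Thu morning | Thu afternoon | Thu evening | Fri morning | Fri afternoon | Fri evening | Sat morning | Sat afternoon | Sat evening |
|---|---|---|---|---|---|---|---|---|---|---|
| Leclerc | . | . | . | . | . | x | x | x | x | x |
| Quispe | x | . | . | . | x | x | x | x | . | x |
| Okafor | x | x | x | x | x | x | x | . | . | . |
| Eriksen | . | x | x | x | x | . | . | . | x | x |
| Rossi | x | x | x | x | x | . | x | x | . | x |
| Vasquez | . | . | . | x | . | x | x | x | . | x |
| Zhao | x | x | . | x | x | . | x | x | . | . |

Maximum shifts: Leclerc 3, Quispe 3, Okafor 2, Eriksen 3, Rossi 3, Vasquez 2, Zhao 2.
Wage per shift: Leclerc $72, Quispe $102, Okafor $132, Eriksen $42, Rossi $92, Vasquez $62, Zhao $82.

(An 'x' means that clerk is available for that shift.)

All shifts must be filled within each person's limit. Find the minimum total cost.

$906

Picking the cheapest available clerk for each shift independently would cost $736, but that ignores the shift limits.
An optimal schedule: Wed evening→Zhao, Thu morning→Zhao+Rossi, Thu afternoon→Eriksen, Thu evening→Vasquez+Rossi, Fri morning→Eriksen, Fri afternoon→Vasquez+Leclerc, Fri evening→Rossi, Sat morning→Leclerc, Sat afternoon→Eriksen, Sat evening→Leclerc.
Total: 82 + 82 + 92 + 42 + 62 + 92 + 42 + 62 + 72 + 92 + 72 + 42 + 72 = $906.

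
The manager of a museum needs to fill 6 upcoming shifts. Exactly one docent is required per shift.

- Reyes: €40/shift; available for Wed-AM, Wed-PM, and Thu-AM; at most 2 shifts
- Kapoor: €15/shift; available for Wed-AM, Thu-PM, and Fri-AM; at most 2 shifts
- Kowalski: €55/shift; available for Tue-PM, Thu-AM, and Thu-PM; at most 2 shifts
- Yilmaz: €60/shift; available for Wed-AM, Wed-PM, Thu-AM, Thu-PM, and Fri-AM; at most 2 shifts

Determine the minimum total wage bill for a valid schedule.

€220

Tue-PM can only be covered by Kowalski, so that assignment is forced.
Picking the cheapest available docent for each shift independently would cost €180, but that ignores the shift limits.
An optimal schedule: Tue-PM→Kowalski, Wed-AM→Reyes, Wed-PM→Reyes, Thu-AM→Kowalski, Thu-PM→Kapoor, Fri-AM→Kapoor.
Total: 55 + 40 + 40 + 55 + 15 + 15 = €220.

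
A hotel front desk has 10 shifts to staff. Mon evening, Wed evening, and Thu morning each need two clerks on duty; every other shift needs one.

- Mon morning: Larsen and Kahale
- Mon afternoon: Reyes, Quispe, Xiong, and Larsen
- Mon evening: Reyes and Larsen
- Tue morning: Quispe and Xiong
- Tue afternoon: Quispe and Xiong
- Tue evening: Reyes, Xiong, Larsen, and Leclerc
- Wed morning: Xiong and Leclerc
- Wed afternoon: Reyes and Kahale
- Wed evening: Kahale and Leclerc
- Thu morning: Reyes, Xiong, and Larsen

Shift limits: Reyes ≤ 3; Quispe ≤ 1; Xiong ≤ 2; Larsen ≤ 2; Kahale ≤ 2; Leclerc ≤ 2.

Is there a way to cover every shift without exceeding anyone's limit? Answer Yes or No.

Total capacity is 3+1+2+2+2+2 = 12 but 13 worker-slots are needed — infeasible.

No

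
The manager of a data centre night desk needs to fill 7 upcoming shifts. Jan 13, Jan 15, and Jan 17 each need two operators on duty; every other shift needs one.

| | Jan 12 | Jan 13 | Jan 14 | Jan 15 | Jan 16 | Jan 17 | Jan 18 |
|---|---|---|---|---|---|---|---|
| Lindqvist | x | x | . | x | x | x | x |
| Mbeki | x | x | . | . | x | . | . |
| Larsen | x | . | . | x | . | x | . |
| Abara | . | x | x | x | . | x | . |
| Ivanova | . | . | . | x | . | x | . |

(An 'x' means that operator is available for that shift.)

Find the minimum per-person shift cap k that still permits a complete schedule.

2

With 5 operators and 10 worker-slots to fill, someone must work at least ⌈10/5⌉ = 2 shifts, so k ≥ 2.
k = 2 works: Jan 12→Mbeki, Jan 13→Mbeki+Abara, Jan 14→Abara, Jan 15→Larsen+Ivanova, Jan 16→Lindqvist, Jan 17→Larsen+Ivanova, Jan 18→Lindqvist.
Loads: Lindqvist 2, Mbeki 2, Larsen 2, Abara 2, Ivanova 2 — all ≤ 2.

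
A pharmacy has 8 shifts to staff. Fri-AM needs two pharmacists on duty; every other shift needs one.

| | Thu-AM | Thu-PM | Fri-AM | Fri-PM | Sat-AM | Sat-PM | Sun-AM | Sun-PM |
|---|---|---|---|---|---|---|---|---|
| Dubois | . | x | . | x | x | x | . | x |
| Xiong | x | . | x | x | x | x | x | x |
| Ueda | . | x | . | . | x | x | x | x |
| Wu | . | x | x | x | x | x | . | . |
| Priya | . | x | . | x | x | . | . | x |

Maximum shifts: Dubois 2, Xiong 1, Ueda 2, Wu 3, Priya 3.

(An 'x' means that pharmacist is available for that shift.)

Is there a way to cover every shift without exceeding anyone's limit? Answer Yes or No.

No

Total capacity is 11 and 9 slots are needed, so capacity alone doesn't rule it out.
Shifts {Thu-AM, Fri-AM} need 3 worker-slots in total, but the pharmacists available for any of those shifts (Xiong and Wu) can supply at most 2 among them. So no valid schedule exists.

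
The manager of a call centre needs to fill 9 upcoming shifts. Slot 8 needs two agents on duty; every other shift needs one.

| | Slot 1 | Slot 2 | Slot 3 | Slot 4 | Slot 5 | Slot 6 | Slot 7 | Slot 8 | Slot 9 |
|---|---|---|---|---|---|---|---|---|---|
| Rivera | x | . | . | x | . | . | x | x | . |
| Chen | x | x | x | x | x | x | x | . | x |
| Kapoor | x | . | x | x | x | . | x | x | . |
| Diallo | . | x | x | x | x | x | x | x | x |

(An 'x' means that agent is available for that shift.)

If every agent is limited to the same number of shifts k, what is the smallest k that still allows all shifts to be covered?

3

With 4 agents and 10 worker-slots to fill, someone must work at least ⌈10/4⌉ = 3 shifts, so k ≥ 3.
k = 3 works: Slot 1→Rivera, Slot 2→Chen, Slot 3→Kapoor, Slot 4→Rivera, Slot 5→Kapoor, Slot 6→Chen, Slot 7→Diallo, Slot 8→Rivera+Kapoor, Slot 9→Chen.
Loads: Rivera 3, Chen 3, Kapoor 3, Diallo 1 — all ≤ 3.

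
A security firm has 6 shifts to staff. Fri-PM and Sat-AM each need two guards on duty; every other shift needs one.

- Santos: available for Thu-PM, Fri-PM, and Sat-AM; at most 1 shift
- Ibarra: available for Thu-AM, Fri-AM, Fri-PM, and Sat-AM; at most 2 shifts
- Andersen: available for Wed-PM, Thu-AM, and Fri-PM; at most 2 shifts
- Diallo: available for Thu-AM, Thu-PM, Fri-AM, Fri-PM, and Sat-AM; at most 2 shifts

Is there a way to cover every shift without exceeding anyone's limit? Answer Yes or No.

Total capacity is 1+2+2+2 = 7 but 8 worker-slots are needed — infeasible.

No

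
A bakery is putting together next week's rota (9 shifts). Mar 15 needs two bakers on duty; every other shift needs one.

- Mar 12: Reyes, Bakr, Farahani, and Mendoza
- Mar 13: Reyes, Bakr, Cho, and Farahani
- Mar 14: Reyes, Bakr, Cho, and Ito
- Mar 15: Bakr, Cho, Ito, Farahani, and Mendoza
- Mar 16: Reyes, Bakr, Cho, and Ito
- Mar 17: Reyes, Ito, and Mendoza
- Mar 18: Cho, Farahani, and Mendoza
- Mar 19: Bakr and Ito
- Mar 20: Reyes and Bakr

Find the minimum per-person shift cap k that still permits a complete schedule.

2

With 6 bakers and 10 worker-slots to fill, someone must work at least ⌈10/6⌉ = 2 shifts, so k ≥ 2.
k = 2 works: Mar 12→Bakr, Mar 13→Cho, Mar 14→Ito, Mar 15→Farahani+Mendoza, Mar 16→Ito, Mar 17→Reyes, Mar 18→Cho, Mar 19→Bakr, Mar 20→Reyes.
Loads: Reyes 2, Bakr 2, Cho 2, Ito 2, Farahani 1, Mendoza 1 — all ≤ 2.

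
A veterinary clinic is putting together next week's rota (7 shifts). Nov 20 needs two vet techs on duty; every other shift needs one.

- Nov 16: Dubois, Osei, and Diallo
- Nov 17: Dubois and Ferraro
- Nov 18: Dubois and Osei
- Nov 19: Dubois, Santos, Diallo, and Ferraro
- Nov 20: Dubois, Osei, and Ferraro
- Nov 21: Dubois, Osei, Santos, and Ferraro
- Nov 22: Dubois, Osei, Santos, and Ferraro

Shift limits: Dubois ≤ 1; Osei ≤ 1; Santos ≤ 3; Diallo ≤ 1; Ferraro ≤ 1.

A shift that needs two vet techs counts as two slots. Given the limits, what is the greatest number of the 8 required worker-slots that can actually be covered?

Total capacity across all vet techs is 1+1+3+1+1 = 7, and 8 slots are needed, so at most 7 can be filled.
An assignment achieving 7: Nov 16→Diallo, Nov 17→Dubois, Nov 18→Osei, Nov 19→Santos, Nov 20→Ferraro, Nov 21→Santos, Nov 22→Santos.
Loads: Dubois 1/1, Osei 1/1, Santos 3/3, Diallo 1/1, Ferraro 1/1.

7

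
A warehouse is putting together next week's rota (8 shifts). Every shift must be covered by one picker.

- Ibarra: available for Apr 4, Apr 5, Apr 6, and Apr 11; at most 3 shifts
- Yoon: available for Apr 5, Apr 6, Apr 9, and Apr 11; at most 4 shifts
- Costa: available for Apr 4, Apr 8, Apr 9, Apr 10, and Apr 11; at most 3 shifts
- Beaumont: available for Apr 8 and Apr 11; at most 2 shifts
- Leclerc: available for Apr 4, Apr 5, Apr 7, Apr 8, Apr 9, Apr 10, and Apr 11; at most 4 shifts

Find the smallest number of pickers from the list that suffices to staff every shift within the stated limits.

8 slots to fill and no one can take more than 4, so at least ⌈8/4⌉ = 2 pickers are needed.
Yoon and Leclerc alone can cover everything: Apr 4→Leclerc, Apr 5→Yoon, Apr 6→Yoon, Apr 7→Leclerc, Apr 8→Leclerc, Apr 9→Yoon, Apr 10→Leclerc, Apr 11→Yoon.

2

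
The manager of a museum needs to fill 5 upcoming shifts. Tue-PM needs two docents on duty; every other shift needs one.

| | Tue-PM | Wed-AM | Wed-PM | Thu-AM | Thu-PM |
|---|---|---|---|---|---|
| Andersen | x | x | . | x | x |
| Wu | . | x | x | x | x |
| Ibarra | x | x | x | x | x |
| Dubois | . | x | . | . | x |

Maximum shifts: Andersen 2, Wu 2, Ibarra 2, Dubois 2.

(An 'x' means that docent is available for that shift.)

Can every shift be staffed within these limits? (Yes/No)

Tue-PM can only be covered by Andersen and Ibarra, so that assignment is forced.
One valid schedule: Tue-PM→Andersen+Ibarra, Wed-AM→Wu, Wed-PM→Wu, Thu-AM→Andersen, Thu-PM→Ibarra.
Loads: Andersen 2/2, Wu 2/2, Ibarra 2/2, Dubois 0/2 — all within limits.

Yes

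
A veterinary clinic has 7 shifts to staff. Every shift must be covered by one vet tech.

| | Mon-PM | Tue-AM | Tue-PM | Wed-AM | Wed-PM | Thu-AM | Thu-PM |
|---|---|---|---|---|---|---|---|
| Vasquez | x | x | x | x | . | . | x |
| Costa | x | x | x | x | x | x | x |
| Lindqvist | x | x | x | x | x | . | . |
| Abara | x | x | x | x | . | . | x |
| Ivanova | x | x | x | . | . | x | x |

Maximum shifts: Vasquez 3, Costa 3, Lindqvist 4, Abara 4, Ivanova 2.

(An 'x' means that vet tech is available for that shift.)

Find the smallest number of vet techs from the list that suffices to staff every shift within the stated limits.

7 slots to fill and no one can take more than 4, so at least ⌈7/4⌉ = 2 vet techs are needed.
Costa and Lindqvist alone can cover everything: Mon-PM→Costa, Tue-AM→Lindqvist, Tue-PM→Lindqvist, Wed-AM→Lindqvist, Wed-PM→Lindqvist, Thu-AM→Costa, Thu-PM→Costa.

2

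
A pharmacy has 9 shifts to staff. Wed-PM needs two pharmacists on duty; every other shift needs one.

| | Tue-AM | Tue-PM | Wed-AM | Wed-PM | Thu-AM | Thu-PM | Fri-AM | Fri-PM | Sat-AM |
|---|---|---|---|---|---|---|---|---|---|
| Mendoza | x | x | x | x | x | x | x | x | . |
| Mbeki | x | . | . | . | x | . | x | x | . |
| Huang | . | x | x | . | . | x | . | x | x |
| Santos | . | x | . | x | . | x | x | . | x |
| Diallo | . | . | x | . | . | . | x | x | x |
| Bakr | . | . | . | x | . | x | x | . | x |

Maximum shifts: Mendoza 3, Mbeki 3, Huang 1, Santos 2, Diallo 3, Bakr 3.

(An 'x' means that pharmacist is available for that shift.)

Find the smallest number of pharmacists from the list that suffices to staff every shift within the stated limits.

10 slots to fill and no one can take more than 3, so at least ⌈10/3⌉ = 4 pharmacists are needed.
Mendoza, Mbeki, Huang, and Bakr alone can cover everything: Tue-AM→Mendoza, Tue-PM→Mendoza, Wed-AM→Huang, Wed-PM→Mendoza+Bakr, Thu-AM→Mbeki, Thu-PM→Bakr, Fri-AM→Mbeki, Fri-PM→Mbeki, Sat-AM→Bakr.

4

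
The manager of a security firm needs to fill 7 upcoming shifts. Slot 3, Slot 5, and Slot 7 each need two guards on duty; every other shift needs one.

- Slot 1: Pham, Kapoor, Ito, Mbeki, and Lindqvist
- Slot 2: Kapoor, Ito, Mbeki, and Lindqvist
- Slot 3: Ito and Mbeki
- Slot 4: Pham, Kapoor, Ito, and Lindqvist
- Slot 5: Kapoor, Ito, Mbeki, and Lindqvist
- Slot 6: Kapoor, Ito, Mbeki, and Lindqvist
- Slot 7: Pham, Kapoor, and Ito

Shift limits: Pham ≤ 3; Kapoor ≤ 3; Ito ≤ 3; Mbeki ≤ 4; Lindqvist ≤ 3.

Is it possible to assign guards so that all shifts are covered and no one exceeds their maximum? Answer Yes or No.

Yes

Slot 3 can only be covered by Ito and Mbeki, so that assignment is forced.
One valid schedule: Slot 1→Pham, Slot 2→Kapoor, Slot 3→Ito+Mbeki, Slot 4→Pham, Slot 5→Ito+Mbeki, Slot 6→Kapoor, Slot 7→Pham+Kapoor.
Loads: Pham 3/3, Kapoor 3/3, Ito 2/3, Mbeki 2/4, Lindqvist 0/3 — all within limits.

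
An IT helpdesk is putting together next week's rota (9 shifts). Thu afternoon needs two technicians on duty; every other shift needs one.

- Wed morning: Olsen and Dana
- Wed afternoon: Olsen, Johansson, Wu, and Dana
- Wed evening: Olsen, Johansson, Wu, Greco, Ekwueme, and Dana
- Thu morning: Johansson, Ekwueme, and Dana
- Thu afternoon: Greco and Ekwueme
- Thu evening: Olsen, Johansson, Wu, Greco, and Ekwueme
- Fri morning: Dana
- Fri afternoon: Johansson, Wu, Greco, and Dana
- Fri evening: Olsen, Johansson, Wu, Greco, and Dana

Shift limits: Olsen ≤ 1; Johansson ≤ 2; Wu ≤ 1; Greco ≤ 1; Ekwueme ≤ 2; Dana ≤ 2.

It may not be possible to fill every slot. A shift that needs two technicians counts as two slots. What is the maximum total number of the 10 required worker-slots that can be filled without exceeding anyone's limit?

9

Total capacity across all technicians is 1+2+1+1+2+2 = 9, and 10 slots are needed, so at most 9 can be filled.
An assignment achieving 9: Wed morning→Olsen, Wed afternoon→Johansson, Thu morning→Johansson, Thu afternoon→Greco+Ekwueme, Thu evening→Ekwueme, Fri morning→Dana, Fri afternoon→Wu, Fri evening→Dana.
Loads: Olsen 1/1, Johansson 2/2, Wu 1/1, Greco 1/1, Ekwueme 2/2, Dana 2/2.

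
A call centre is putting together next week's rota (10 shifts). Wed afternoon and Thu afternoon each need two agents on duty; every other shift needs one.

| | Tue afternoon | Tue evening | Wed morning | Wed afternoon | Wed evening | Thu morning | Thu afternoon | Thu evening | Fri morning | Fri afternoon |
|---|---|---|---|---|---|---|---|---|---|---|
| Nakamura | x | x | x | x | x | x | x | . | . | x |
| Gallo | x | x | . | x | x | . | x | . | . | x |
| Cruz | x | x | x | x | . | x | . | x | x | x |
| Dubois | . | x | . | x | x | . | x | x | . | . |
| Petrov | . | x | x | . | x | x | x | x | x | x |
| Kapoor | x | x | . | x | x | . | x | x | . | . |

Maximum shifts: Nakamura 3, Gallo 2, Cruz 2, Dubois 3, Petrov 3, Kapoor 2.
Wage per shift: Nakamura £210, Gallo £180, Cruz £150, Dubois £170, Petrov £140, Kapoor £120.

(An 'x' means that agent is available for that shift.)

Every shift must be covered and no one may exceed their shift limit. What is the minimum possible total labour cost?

£1830

Picking the cheapest available agent for each shift independently would cost £1570, but that ignores the shift limits.
An optimal schedule: Tue afternoon→Kapoor, Tue evening→Cruz, Wed morning→Petrov, Wed afternoon→Dubois+Gallo, Wed evening→Dubois, Thu morning→Petrov, Thu afternoon→Dubois+Gallo, Thu evening→Kapoor, Fri morning→Petrov, Fri afternoon→Cruz.
Total: 120 + 150 + 140 + 170 + 180 + 170 + 140 + 170 + 180 + 120 + 140 + 150 = £1830.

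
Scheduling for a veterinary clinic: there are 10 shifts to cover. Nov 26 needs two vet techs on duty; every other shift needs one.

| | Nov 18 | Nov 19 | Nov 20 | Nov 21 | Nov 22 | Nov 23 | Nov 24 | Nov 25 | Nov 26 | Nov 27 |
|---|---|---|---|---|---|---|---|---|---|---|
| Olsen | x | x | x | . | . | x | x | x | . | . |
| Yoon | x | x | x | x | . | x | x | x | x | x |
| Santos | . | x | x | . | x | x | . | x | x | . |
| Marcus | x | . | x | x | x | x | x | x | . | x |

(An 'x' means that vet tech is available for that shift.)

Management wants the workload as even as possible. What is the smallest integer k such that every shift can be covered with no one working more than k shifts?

With 4 vet techs and 11 worker-slots to fill, someone must work at least ⌈11/4⌉ = 3 shifts, so k ≥ 3.
k = 3 works: Nov 18→Olsen, Nov 19→Olsen, Nov 20→Santos, Nov 21→Yoon, Nov 22→Santos, Nov 23→Marcus, Nov 24→Olsen, Nov 25→Marcus, Nov 26→Yoon+Santos, Nov 27→Yoon.
Loads: Olsen 3, Yoon 3, Santos 3, Marcus 2 — all ≤ 3.

3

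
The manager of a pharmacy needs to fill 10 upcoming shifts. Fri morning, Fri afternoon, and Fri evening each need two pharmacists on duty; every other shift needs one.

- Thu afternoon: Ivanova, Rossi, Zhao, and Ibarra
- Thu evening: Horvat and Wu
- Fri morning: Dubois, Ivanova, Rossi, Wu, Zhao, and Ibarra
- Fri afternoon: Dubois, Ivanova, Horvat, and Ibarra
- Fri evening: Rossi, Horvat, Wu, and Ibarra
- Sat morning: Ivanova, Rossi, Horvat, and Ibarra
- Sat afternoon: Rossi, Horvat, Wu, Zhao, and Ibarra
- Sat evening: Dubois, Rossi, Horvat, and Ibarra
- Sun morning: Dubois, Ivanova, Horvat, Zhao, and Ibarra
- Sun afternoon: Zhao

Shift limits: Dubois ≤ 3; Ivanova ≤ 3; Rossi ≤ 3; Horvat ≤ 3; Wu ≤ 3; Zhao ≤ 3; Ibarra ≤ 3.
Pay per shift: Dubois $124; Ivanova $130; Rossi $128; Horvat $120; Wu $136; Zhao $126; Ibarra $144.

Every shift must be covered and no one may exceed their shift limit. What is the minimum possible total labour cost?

$1624

Sun afternoon can only be covered by Zhao, so that assignment is forced.
Picking the cheapest available pharmacist for each shift independently would cost $1594, but that ignores the shift limits.
An optimal schedule: Thu afternoon→Zhao, Thu evening→Horvat, Fri morning→Zhao+Rossi, Fri afternoon→Dubois+Ivanova, Fri evening→Horvat+Rossi, Sat morning→Horvat, Sat afternoon→Rossi, Sat evening→Dubois, Sun morning→Dubois, Sun afternoon→Zhao.
Total: 126 + 120 + 126 + 128 + 124 + 130 + 120 + 128 + 120 + 128 + 124 + 124 + 126 = $1624.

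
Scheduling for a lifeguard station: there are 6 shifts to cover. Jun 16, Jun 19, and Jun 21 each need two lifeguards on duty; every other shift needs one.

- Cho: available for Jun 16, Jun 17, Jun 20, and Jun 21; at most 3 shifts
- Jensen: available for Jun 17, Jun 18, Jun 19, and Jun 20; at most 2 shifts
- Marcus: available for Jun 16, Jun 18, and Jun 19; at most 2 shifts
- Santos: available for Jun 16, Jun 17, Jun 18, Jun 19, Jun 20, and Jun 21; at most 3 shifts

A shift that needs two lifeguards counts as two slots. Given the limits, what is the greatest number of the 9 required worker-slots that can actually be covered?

9

Total capacity across all lifeguards is 3+2+2+3 = 10, and 9 slots are needed, so at most 9 can be filled.
An assignment achieving 9: Jun 16→Cho+Marcus, Jun 17→Cho, Jun 18→Jensen, Jun 19→Jensen+Marcus, Jun 20→Santos, Jun 21→Cho+Santos.
Loads: Cho 3/3, Jensen 2/2, Marcus 2/2, Santos 2/3.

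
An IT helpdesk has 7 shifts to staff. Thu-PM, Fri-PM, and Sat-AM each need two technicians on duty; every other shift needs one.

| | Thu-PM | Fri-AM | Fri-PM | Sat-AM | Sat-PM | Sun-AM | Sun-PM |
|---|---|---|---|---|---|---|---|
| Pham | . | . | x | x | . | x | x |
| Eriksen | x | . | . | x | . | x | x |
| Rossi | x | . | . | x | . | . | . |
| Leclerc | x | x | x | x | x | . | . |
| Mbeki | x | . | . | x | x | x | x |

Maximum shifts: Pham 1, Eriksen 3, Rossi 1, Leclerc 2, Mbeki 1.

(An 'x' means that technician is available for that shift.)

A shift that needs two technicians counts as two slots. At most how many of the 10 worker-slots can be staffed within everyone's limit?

8

Total capacity across all technicians is 1+3+1+2+1 = 8, and 10 slots are needed, so at most 8 can be filled.
An assignment achieving 8: Thu-PM→Eriksen+Rossi, Fri-AM→Leclerc, Fri-PM→Pham+Leclerc, Sat-PM→Mbeki, Sun-AM→Eriksen, Sun-PM→Eriksen.
Loads: Pham 1/1, Eriksen 3/3, Rossi 1/1, Leclerc 2/2, Mbeki 1/1.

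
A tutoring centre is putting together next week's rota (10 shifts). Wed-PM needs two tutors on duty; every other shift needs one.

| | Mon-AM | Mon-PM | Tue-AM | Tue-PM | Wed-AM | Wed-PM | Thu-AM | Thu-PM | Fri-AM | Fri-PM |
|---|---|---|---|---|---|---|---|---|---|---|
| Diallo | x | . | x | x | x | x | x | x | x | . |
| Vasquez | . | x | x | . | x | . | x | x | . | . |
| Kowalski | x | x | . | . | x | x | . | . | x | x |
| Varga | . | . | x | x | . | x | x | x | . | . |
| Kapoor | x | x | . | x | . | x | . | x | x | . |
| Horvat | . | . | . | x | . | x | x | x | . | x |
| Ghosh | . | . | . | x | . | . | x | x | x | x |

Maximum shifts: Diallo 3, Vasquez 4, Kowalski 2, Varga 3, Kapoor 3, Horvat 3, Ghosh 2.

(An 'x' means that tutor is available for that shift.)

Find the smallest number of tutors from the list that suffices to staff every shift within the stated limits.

11 slots to fill and no one can take more than 4, so at least ⌈11/4⌉ = 3 tutors are needed.
Any 3 tutors together have capacity at most 4+3+3 = 10 < 11 slots, so 3 can never suffice.
Diallo, Vasquez, Kowalski, and Varga alone can cover everything: Mon-AM→Diallo, Mon-PM→Vasquez, Tue-AM→Vasquez, Tue-PM→Diallo, Wed-AM→Vasquez, Wed-PM→Kowalski+Varga, Thu-AM→Vasquez, Thu-PM→Varga, Fri-AM→Diallo, Fri-PM→Kowalski.

4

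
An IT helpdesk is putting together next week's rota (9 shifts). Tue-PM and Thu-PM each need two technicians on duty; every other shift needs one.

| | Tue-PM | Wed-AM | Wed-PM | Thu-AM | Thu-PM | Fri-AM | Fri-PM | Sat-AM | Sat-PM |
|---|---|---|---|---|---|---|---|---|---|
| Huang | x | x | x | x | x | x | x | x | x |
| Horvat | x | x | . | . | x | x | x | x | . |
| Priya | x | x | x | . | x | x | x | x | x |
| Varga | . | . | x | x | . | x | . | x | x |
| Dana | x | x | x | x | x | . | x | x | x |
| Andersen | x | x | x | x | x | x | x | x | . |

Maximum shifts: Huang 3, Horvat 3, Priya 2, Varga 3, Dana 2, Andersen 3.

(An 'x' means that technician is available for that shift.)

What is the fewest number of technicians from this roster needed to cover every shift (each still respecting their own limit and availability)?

4

11 slots to fill and no one can take more than 3, so at least ⌈11/3⌉ = 4 technicians are needed.
Huang, Horvat, Priya, and Varga alone can cover everything: Tue-PM→Huang+Horvat, Wed-AM→Huang, Wed-PM→Priya, Thu-AM→Huang, Thu-PM→Horvat+Priya, Fri-AM→Varga, Fri-PM→Horvat, Sat-AM→Varga, Sat-PM→Varga.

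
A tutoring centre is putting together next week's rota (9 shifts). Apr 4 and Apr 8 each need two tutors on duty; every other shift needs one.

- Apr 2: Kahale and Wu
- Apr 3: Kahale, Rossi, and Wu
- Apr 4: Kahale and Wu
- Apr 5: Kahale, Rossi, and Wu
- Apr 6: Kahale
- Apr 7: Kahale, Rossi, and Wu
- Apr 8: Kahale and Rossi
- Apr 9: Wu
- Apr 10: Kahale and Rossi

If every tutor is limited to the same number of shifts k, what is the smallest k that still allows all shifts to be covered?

4

With 3 tutors and 11 worker-slots to fill, someone must work at least ⌈11/3⌉ = 4 shifts, so k ≥ 4.
k = 4 works: Apr 2→Kahale, Apr 3→Rossi, Apr 4→Kahale+Wu, Apr 5→Rossi, Apr 6→Kahale, Apr 7→Wu, Apr 8→Kahale+Rossi, Apr 9→Wu, Apr 10→Rossi.
Loads: Kahale 4, Rossi 4, Wu 3 — all ≤ 4.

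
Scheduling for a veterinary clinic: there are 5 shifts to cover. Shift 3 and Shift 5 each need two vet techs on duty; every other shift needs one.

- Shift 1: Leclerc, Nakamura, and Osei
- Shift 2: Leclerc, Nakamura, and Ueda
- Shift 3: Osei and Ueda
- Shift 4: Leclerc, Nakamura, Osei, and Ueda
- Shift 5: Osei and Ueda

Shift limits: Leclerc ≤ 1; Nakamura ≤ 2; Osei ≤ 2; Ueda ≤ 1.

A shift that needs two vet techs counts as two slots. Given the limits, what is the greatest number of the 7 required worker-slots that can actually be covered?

6

Total capacity across all vet techs is 1+2+2+1 = 6, and 7 slots are needed, so at most 6 can be filled.
An assignment achieving 6: Shift 1→Leclerc, Shift 2→Nakamura, Shift 3→Osei+Ueda, Shift 4→Nakamura, Shift 5→Osei.
Loads: Leclerc 1/1, Nakamura 2/2, Osei 2/2, Ueda 1/1.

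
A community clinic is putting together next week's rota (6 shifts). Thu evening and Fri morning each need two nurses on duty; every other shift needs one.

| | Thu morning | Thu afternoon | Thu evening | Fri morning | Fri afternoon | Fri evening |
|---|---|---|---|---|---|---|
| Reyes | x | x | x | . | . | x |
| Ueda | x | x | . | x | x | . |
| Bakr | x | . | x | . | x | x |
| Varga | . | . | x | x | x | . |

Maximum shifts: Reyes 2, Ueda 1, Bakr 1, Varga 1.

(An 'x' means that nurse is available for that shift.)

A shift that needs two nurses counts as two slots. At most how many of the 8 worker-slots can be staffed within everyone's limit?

5

Total capacity across all nurses is 2+1+1+1 = 5, and 8 slots are needed, so at most 5 can be filled.
An assignment achieving 5: Thu morning→Bakr, Thu afternoon→Reyes, Fri morning→Ueda+Varga, Fri evening→Reyes.
Loads: Reyes 2/2, Ueda 1/1, Bakr 1/1, Varga 1/1.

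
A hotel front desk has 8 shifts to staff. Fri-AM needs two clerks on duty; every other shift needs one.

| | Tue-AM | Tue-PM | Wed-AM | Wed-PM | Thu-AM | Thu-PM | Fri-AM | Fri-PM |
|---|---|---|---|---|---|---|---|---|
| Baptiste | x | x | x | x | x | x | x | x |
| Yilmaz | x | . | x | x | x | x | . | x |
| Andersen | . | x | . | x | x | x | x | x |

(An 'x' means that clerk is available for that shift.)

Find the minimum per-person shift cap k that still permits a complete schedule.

3

With 3 clerks and 9 worker-slots to fill, someone must work at least ⌈9/3⌉ = 3 shifts, so k ≥ 3.
k = 3 works: Tue-AM→Baptiste, Tue-PM→Baptiste, Wed-AM→Yilmaz, Wed-PM→Yilmaz, Thu-AM→Yilmaz, Thu-PM→Andersen, Fri-AM→Baptiste+Andersen, Fri-PM→Andersen.
Loads: Baptiste 3, Yilmaz 3, Andersen 3 — all ≤ 3.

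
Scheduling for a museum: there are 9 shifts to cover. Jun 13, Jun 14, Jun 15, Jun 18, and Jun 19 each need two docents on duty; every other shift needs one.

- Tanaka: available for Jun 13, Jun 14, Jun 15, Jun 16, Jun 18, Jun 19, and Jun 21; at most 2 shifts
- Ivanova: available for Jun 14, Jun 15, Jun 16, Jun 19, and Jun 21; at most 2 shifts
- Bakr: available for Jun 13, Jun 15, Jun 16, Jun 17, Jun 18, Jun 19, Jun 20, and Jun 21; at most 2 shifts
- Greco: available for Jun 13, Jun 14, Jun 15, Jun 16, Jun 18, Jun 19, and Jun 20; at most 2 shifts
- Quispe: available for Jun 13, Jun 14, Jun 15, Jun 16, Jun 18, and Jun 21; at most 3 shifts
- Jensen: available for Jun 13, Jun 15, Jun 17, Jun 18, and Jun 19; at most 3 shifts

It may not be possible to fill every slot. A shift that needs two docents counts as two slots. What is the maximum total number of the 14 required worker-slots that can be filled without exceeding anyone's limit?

Total capacity across all docents is 2+2+2+2+3+3 = 14, and 14 slots are needed, so at most 14 can be filled.
An assignment achieving 14: Jun 13→Greco+Quispe, Jun 14→Tanaka+Ivanova, Jun 15→Quispe+Jensen, Jun 16→Ivanova, Jun 17→Bakr, Jun 18→Quispe+Jensen, Jun 19→Greco+Jensen, Jun 20→Bakr, Jun 21→Tanaka.
Loads: Tanaka 2/2, Ivanova 2/2, Bakr 2/2, Greco 2/2, Quispe 3/3, Jensen 3/3.

14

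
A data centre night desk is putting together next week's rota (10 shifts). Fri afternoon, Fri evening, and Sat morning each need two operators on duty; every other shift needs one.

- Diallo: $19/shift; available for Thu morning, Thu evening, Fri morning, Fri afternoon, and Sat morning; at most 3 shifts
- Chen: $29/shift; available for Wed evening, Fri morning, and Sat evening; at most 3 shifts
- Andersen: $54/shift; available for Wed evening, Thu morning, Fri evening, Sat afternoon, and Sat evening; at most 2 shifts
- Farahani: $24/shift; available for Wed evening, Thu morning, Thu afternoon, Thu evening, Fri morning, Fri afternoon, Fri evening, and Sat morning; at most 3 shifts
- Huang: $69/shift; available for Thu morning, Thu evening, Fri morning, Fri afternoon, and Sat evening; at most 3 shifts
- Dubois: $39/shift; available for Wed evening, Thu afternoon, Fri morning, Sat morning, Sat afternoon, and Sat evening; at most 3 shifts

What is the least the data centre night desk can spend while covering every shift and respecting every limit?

Fri evening can only be covered by Andersen and Farahani, so that assignment is forced.
Picking the cheapest available operator for each shift independently would cost $337, but that ignores the shift limits.
An optimal schedule: Wed evening→Chen, Thu morning→Farahani, Thu afternoon→Dubois, Thu evening→Diallo, Fri morning→Chen, Fri afternoon→Diallo+Farahani, Fri evening→Farahani+Andersen, Sat morning→Diallo+Dubois, Sat afternoon→Dubois, Sat evening→Chen.
Total: 29 + 24 + 39 + 19 + 29 + 19 + 24 + 24 + 54 + 19 + 39 + 39 + 29 = $387.

$387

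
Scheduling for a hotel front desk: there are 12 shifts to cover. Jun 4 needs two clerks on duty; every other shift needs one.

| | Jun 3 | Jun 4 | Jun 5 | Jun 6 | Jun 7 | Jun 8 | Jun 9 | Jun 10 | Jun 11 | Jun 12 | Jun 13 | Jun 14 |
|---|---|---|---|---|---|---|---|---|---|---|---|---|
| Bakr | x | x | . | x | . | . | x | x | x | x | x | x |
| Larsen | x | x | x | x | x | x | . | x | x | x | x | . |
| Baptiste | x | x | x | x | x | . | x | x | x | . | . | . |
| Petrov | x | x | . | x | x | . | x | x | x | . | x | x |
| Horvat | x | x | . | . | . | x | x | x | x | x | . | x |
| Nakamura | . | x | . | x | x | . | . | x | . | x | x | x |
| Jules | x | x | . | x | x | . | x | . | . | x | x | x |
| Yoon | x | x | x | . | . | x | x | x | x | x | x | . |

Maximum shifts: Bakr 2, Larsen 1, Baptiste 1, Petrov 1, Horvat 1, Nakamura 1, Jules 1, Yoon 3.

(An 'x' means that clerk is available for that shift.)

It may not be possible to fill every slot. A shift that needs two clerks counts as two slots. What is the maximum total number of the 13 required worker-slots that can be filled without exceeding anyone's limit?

Total capacity across all clerks is 2+1+1+1+1+1+1+3 = 11, and 13 slots are needed, so at most 11 can be filled.
An assignment achieving 11: Jun 3→Yoon, Jun 5→Larsen, Jun 6→Bakr, Jun 7→Baptiste, Jun 8→Horvat, Jun 9→Petrov, Jun 10→Yoon, Jun 11→Yoon, Jun 12→Nakamura, Jun 13→Jules, Jun 14→Bakr.
Loads: Bakr 2/2, Larsen 1/1, Baptiste 1/1, Petrov 1/1, Horvat 1/1, Nakamura 1/1, Jules 1/1, Yoon 3/3.

11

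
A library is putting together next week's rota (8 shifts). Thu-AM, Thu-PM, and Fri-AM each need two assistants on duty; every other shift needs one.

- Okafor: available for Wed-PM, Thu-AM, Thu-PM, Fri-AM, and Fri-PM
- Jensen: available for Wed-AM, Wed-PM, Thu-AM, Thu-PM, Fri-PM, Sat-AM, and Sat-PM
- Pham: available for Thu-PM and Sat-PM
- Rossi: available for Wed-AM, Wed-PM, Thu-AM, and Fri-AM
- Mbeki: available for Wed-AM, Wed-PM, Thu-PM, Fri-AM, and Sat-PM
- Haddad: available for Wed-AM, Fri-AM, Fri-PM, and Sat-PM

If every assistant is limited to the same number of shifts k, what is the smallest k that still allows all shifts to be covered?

With 6 assistants and 11 worker-slots to fill, someone must work at least ⌈11/6⌉ = 2 shifts, so k ≥ 2.
k = 2 works: Wed-AM→Rossi, Wed-PM→Rossi, Thu-AM→Okafor+Jensen, Thu-PM→Pham+Mbeki, Fri-AM→Mbeki+Haddad, Fri-PM→Okafor, Sat-AM→Jensen, Sat-PM→Pham.
Loads: Okafor 2, Jensen 2, Pham 2, Rossi 2, Mbeki 2, Haddad 1 — all ≤ 2.

2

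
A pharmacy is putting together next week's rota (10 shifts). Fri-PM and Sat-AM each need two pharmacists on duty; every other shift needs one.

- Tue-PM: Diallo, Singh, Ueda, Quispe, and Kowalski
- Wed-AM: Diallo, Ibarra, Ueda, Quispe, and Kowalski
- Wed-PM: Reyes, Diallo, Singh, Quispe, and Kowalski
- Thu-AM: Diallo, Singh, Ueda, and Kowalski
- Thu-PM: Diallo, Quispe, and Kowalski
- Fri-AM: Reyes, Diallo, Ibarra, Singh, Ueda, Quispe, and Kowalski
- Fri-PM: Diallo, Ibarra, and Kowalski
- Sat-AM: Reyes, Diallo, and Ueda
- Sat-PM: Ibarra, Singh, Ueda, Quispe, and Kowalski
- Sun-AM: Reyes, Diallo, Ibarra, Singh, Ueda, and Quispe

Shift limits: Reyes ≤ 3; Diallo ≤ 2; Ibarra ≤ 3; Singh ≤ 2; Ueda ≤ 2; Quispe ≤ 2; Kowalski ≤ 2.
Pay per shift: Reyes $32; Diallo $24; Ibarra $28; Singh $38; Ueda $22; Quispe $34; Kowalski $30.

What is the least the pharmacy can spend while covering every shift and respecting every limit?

$332

Picking the cheapest available pharmacist for each shift independently would cost $278, but that ignores the shift limits.
An optimal schedule: Tue-PM→Kowalski, Wed-AM→Ibarra, Wed-PM→Kowalski, Thu-AM→Ueda, Thu-PM→Diallo, Fri-AM→Reyes, Fri-PM→Diallo+Ibarra, Sat-AM→Ueda+Reyes, Sat-PM→Ibarra, Sun-AM→Reyes.
Total: 30 + 28 + 30 + 22 + 24 + 32 + 24 + 28 + 22 + 32 + 28 + 32 = $332.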